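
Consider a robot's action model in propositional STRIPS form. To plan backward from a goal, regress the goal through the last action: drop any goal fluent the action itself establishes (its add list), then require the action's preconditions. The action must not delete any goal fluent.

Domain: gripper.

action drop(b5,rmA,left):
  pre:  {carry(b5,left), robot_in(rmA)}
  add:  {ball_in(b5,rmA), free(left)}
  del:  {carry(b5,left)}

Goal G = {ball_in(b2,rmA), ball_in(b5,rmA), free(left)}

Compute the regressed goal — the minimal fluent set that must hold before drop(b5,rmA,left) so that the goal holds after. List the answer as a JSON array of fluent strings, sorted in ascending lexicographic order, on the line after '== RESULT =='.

Compute (G \ add) ∪ pre:
  G ∩ del = {}  (empty — regression defined)
  G \ add = {ball_in(b2,rmA), ball_in(b5,rmA), free(left)} \ {ball_in(b5,rmA), free(left)} = {ball_in(b2,rmA)}
  ∪ pre   = {ball_in(b2,rmA)} ∪ {carry(b5,left), robot_in(rmA)}
          = {ball_in(b2,rmA), carry(b5,left), robot_in(rmA)}

== RESULT ==
["ball_in(b2,rmA)", "carry(b5,left)", "robot_in(rmA)"]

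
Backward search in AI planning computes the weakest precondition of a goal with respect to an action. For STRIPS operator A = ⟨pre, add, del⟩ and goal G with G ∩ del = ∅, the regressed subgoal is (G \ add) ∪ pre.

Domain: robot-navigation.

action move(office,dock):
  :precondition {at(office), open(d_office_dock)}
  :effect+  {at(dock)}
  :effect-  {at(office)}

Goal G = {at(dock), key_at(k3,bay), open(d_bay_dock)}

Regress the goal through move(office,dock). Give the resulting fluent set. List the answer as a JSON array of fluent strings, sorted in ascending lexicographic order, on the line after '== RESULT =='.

Regress:
  G ∩ del = {}  (empty — regression defined)
  G \ add = {at(dock), key_at(k3,bay), open(d_bay_dock)} \ {at(dock)} = {key_at(k3,bay), open(d_bay_dock)}
  ∪ pre   = {key_at(k3,bay), open(d_bay_dock)} ∪ {at(office), open(d_office_dock)}
          = {at(office), key_at(k3,bay), open(d_bay_dock), open(d_office_dock)}

== RESULT ==
["at(office)", "key_at(k3,bay)", "open(d_bay_dock)", "open(d_office_dock)"]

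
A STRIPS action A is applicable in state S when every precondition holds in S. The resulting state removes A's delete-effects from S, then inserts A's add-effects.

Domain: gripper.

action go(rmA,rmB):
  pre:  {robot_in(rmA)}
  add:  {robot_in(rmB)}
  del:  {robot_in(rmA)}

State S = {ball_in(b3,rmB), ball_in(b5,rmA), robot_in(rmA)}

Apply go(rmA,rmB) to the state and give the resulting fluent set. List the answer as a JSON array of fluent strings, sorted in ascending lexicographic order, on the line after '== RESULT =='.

Compute (S \ del) ∪ add:
  pre ⊆ S: {robot_in(rmA)} ⊆ S  — applicable
  S \ del = {ball_in(b3,rmB), ball_in(b5,rmA)}
  ∪ add   = {ball_in(b3,rmB), ball_in(b5,rmA), robot_in(rmB)}

== RESULT ==
["ball_in(b3,rmB)", "ball_in(b5,rmA)", "robot_in(rmB)"]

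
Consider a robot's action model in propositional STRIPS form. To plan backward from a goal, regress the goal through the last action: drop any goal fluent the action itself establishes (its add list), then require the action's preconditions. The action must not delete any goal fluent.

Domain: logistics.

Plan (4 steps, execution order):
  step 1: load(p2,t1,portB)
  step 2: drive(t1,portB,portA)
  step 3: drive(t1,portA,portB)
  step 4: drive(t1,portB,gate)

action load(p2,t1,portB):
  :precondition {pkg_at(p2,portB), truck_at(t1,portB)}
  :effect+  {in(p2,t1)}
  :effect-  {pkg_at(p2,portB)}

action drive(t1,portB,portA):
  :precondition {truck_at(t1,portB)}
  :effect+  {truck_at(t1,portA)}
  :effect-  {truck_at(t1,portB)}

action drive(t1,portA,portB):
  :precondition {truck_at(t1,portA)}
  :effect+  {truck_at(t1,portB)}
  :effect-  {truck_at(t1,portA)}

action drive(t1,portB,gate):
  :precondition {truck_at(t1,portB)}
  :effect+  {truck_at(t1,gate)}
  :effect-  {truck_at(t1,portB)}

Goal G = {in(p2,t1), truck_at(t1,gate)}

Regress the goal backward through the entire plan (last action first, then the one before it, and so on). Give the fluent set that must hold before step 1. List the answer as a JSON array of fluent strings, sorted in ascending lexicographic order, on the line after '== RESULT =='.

Regress step by step:
  through step 4 (drive(t1,portB,gate)): drop {truck_at(t1,gate)}, keep {in(p2,t1)}, require {truck_at(t1,portB)}
    → {in(p2,t1), truck_at(t1,portB)}
  through step 3 (drive(t1,portA,portB)): drop {truck_at(t1,portB)}, keep {in(p2,t1)}, require {truck_at(t1,portA)}
    → {in(p2,t1), truck_at(t1,portA)}
  through step 2 (drive(t1,portB,portA)): drop {truck_at(t1,portA)}, keep {in(p2,t1)}, require {truck_at(t1,portB)}
    → {in(p2,t1), truck_at(t1,portB)}
  through step 1 (load(p2,t1,portB)): drop {in(p2,t1)}, keep {truck_at(t1,portB)}, require {pkg_at(p2,portB), truck_at(t1,portB)}
    → {pkg_at(p2,portB), truck_at(t1,portB)}

== RESULT ==
["pkg_at(p2,portB)", "truck_at(t1,portB)"]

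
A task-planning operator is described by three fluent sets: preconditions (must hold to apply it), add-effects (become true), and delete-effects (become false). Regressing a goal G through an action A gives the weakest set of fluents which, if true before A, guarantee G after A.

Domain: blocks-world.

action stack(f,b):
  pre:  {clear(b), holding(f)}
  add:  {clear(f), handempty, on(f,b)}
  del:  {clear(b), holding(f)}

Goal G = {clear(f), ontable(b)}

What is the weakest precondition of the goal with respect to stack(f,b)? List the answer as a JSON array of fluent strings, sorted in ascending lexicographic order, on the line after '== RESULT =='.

Compute (G \ add) ∪ pre:
  G ∩ del = {}  (empty — regression defined)
  G \ add = {clear(f), ontable(b)} \ {clear(f), handempty, on(f,b)} = {ontable(b)}
  ∪ pre   = {ontable(b)} ∪ {clear(b), holding(f)}
          = {clear(b), holding(f), ontable(b)}

== RESULT ==
["clear(b)", "holding(f)", "ontable(b)"]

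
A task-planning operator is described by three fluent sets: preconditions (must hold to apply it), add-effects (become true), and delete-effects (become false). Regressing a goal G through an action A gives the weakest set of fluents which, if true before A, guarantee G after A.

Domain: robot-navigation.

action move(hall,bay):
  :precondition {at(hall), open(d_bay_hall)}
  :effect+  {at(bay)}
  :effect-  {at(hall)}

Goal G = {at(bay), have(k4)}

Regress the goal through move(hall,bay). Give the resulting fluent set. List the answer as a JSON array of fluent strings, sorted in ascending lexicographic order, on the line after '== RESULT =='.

Compute (G \ add) ∪ pre:
  G ∩ del = {}  (empty — regression defined)
  G \ add = {at(bay), have(k4)} \ {at(bay)} = {have(k4)}
  ∪ pre   = {have(k4)} ∪ {at(hall), open(d_bay_hall)}
          = {at(hall), have(k4), open(d_bay_hall)}

== RESULT ==
["at(hall)", "have(k4)", "open(d_bay_hall)"]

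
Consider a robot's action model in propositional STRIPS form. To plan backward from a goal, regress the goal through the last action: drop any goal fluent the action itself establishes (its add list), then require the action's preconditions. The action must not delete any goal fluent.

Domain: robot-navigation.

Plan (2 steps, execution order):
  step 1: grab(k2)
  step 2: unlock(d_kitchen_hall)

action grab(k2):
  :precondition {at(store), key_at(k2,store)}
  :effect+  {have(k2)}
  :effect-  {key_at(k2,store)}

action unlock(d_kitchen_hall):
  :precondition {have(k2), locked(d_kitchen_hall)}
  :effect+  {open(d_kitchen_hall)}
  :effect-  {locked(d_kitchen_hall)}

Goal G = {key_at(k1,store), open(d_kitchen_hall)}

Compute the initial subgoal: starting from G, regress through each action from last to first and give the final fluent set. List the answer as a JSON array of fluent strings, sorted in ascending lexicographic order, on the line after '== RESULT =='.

Regress step by step:
  through step 2 (unlock(d_kitchen_hall)): drop {open(d_kitchen_hall)}, keep {key_at(k1,store)}, require {have(k2), locked(d_kitchen_hall)}
    → {have(k2), key_at(k1,store), locked(d_kitchen_hall)}
  through step 1 (grab(k2)): drop {have(k2)}, keep {key_at(k1,store), locked(d_kitchen_hall)}, require {at(store), key_at(k2,store)}
    → {at(store), key_at(k1,store), key_at(k2,store), locked(d_kitchen_hall)}

== RESULT ==
["at(store)", "key_at(k1,store)", "key_at(k2,store)", "locked(d_kitchen_hall)"]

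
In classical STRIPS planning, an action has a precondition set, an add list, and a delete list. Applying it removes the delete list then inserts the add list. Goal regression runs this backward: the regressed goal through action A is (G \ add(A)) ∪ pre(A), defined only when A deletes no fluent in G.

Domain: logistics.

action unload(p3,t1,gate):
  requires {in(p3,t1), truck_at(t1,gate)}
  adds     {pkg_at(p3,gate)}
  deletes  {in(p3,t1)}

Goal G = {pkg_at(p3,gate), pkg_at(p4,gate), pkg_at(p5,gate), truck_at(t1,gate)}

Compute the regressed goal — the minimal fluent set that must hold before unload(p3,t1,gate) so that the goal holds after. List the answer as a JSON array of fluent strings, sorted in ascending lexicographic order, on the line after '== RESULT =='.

Regress:
  G ∩ del = {}  (empty — regression defined)
  G \ add = {pkg_at(p3,gate), pkg_at(p4,gate), pkg_at(p5,gate), truck_at(t1,gate)} \ {pkg_at(p3,gate)} = {pkg_at(p4,gate), pkg_at(p5,gate), truck_at(t1,gate)}
  ∪ pre   = {pkg_at(p4,gate), pkg_at(p5,gate), truck_at(t1,gate)} ∪ {in(p3,t1), truck_at(t1,gate)}
          = {in(p3,t1), pkg_at(p4,gate), pkg_at(p5,gate), truck_at(t1,gate)}

== RESULT ==
["in(p3,t1)", "pkg_at(p4,gate)", "pkg_at(p5,gate)", "truck_at(t1,gate)"]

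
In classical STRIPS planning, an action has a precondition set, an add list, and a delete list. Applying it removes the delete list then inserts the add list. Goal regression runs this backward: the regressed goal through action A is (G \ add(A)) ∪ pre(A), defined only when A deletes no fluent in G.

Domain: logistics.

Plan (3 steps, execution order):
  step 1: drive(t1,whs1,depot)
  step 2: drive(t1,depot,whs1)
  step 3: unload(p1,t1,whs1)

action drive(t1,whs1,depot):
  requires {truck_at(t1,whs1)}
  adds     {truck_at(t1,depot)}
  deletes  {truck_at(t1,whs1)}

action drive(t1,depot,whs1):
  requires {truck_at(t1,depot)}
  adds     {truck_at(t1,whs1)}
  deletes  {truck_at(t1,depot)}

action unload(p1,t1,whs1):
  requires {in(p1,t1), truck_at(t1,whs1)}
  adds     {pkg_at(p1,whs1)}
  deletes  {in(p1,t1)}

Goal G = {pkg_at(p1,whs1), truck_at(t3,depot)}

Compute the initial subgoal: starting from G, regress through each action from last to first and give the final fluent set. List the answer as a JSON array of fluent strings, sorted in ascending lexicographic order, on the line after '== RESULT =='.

Work backward from the goal:
  through step 3 (unload(p1,t1,whs1)): drop {pkg_at(p1,whs1)}, keep {truck_at(t3,depot)}, require {in(p1,t1), truck_at(t1,whs1)}
    → {in(p1,t1), truck_at(t1,whs1), truck_at(t3,depot)}
  through step 2 (drive(t1,depot,whs1)): drop {truck_at(t1,whs1)}, keep {in(p1,t1), truck_at(t3,depot)}, require {truck_at(t1,depot)}
    → {in(p1,t1), truck_at(t1,depot), truck_at(t3,depot)}
  through step 1 (drive(t1,whs1,depot)): drop {truck_at(t1,depot)}, keep {in(p1,t1), truck_at(t3,depot)}, require {truck_at(t1,whs1)}
    → {in(p1,t1), truck_at(t1,whs1), truck_at(t3,depot)}

== RESULT ==
["in(p1,t1)", "truck_at(t1,whs1)", "truck_at(t3,depot)"]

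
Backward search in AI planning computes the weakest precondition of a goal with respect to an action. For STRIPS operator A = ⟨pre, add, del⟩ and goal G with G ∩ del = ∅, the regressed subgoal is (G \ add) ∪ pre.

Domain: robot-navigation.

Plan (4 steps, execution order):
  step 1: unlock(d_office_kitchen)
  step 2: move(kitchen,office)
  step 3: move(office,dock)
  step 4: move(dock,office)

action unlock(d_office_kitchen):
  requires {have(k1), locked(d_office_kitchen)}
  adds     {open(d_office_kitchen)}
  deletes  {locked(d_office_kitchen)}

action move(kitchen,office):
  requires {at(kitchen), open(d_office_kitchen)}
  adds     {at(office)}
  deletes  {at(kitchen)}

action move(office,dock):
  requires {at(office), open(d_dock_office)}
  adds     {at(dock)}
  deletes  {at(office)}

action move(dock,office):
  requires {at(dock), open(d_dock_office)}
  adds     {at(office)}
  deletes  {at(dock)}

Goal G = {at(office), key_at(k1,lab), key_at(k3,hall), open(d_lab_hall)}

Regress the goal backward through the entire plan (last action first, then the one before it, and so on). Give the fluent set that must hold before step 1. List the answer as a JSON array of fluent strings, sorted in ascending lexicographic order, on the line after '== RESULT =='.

Work backward from the goal:
  through step 4 (move(dock,office)): drop {at(office)}, keep {key_at(k1,lab), key_at(k3,hall), open(d_lab_hall)}, require {at(dock), open(d_dock_office)}
    → {at(dock), key_at(k1,lab), key_at(k3,hall), open(d_dock_office), open(d_lab_hall)}
  through step 3 (move(office,dock)): drop {at(dock)}, keep {key_at(k1,lab), key_at(k3,hall), open(d_dock_office), open(d_lab_hall)}, require {at(office), open(d_dock_office)}
    → {at(office), key_at(k1,lab), key_at(k3,hall), open(d_dock_office), open(d_lab_hall)}
  through step 2 (move(kitchen,office)): drop {at(office)}, keep {key_at(k1,lab), key_at(k3,hall), open(d_dock_office), open(d_lab_hall)}, require {at(kitchen), open(d_office_kitchen)}
    → {at(kitchen), key_at(k1,lab), key_at(k3,hall), open(d_dock_office), open(d_lab_hall), open(d_office_kitchen)}
  through step 1 (unlock(d_office_kitchen)): drop {open(d_office_kitchen)}, keep {at(kitchen), key_at(k1,lab), key_at(k3,hall), open(d_dock_office), open(d_lab_hall)}, require {have(k1), locked(d_office_kitchen)}
    → {at(kitchen), have(k1), key_at(k1,lab), key_at(k3,hall), locked(d_office_kitchen), open(d_dock_office), open(d_lab_hall)}

== RESULT ==
["at(kitchen)", "have(k1)", "key_at(k1,lab)", "key_at(k3,hall)", "locked(d_office_kitchen)", "open(d_dock_office)", "open(d_lab_hall)"]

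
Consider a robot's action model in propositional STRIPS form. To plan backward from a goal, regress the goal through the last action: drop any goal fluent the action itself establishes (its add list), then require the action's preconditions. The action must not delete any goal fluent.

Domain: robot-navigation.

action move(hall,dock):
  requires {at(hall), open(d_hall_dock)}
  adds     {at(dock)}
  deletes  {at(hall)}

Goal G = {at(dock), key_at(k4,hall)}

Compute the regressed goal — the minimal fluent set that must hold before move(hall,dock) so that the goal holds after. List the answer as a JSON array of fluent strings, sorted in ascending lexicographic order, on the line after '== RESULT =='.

Compute (G \ add) ∪ pre:
  G ∩ del = {}  (empty — regression defined)
  G \ add = {at(dock), key_at(k4,hall)} \ {at(dock)} = {key_at(k4,hall)}
  ∪ pre   = {key_at(k4,hall)} ∪ {at(hall), open(d_hall_dock)}
          = {at(hall), key_at(k4,hall), open(d_hall_dock)}

== RESULT ==
["at(hall)", "key_at(k4,hall)", "open(d_hall_dock)"]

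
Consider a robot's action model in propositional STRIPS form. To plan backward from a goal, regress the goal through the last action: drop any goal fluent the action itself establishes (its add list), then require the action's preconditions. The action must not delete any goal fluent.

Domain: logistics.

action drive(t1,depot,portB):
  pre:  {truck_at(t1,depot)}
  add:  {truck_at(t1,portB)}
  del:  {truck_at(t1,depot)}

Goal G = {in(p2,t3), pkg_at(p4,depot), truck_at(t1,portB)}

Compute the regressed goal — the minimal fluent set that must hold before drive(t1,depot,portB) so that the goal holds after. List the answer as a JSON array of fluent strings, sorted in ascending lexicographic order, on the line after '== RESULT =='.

Regress:
  G ∩ del = {}  (empty — regression defined)
  G \ add = {in(p2,t3), pkg_at(p4,depot), truck_at(t1,portB)} \ {truck_at(t1,portB)} = {in(p2,t3), pkg_at(p4,depot)}
  ∪ pre   = {in(p2,t3), pkg_at(p4,depot)} ∪ {truck_at(t1,depot)}
          = {in(p2,t3), pkg_at(p4,depot), truck_at(t1,depot)}

== RESULT ==
["in(p2,t3)", "pkg_at(p4,depot)", "truck_at(t1,depot)"]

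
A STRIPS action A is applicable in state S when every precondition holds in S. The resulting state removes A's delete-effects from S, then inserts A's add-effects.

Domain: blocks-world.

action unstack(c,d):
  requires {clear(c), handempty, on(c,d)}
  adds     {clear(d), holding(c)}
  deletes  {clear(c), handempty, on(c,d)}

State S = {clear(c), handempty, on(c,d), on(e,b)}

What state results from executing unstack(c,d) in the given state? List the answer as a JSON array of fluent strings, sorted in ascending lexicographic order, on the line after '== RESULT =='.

Compute (S \ del) ∪ add:
  pre ⊆ S: {clear(c), handempty, on(c,d)} ⊆ S  — applicable
  S \ del = {on(e,b)}
  ∪ add   = {clear(d), holding(c), on(e,b)}

== RESULT ==
["clear(d)", "holding(c)", "on(e,b)"]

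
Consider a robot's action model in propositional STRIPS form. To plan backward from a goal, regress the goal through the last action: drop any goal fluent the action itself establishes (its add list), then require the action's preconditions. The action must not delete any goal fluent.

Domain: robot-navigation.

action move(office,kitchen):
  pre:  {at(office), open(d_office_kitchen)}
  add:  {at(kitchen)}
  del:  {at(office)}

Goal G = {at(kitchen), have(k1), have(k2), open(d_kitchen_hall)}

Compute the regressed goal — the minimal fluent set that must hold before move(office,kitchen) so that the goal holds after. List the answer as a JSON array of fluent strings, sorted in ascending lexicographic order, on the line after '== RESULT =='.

Regress:
  G ∩ del = {}  (empty — regression defined)
  G \ add = {at(kitchen), have(k1), have(k2), open(d_kitchen_hall)} \ {at(kitchen)} = {have(k1), have(k2), open(d_kitchen_hall)}
  ∪ pre   = {have(k1), have(k2), open(d_kitchen_hall)} ∪ {at(office), open(d_office_kitchen)}
          = {at(office), have(k1), have(k2), open(d_kitchen_hall), open(d_office_kitchen)}

== RESULT ==
["at(office)", "have(k1)", "have(k2)", "open(d_kitchen_hall)", "open(d_office_kitchen)"]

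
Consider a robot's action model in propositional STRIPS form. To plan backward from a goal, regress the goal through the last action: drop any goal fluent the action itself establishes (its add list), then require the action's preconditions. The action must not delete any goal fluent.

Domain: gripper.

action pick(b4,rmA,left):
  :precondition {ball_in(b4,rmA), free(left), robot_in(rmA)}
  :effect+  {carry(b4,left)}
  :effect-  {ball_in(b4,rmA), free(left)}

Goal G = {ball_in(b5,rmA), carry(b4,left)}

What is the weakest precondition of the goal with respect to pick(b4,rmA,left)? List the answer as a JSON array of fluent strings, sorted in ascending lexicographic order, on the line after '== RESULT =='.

Compute (G \ add) ∪ pre:
  G ∩ del = {}  (empty — regression defined)
  G \ add = {ball_in(b5,rmA), carry(b4,left)} \ {carry(b4,left)} = {ball_in(b5,rmA)}
  ∪ pre   = {ball_in(b5,rmA)} ∪ {ball_in(b4,rmA), free(left), robot_in(rmA)}
          = {ball_in(b4,rmA), ball_in(b5,rmA), free(left), robot_in(rmA)}

== RESULT ==
["ball_in(b4,rmA)", "ball_in(b5,rmA)", "free(left)", "robot_in(rmA)"]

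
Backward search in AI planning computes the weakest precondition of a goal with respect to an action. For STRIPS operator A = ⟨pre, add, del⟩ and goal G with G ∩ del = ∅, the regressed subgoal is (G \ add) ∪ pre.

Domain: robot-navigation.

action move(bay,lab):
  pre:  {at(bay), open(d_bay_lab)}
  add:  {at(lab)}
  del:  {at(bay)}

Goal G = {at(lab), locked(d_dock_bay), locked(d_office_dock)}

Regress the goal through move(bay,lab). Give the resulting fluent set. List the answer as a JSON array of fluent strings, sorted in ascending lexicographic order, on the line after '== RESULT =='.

Regress:
  G ∩ del = {}  (empty — regression defined)
  G \ add = {at(lab), locked(d_dock_bay), locked(d_office_dock)} \ {at(lab)} = {locked(d_dock_bay), locked(d_office_dock)}
  ∪ pre   = {locked(d_dock_bay), locked(d_office_dock)} ∪ {at(bay), open(d_bay_lab)}
          = {at(bay), locked(d_dock_bay), locked(d_office_dock), open(d_bay_lab)}

== RESULT ==
["at(bay)", "locked(d_dock_bay)", "locked(d_office_dock)", "open(d_bay_lab)"]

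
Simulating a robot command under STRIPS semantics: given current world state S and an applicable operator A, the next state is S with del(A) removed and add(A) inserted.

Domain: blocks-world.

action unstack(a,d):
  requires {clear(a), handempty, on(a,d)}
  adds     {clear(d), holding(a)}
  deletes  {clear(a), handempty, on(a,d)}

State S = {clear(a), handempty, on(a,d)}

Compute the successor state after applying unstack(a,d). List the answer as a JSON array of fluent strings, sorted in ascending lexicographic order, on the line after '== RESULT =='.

Compute (S \ del) ∪ add:
  pre ⊆ S: {clear(a), handempty, on(a,d)} ⊆ S  — applicable
  S \ del = {}
  ∪ add   = {clear(d), holding(a)}

== RESULT ==
["clear(d)", "holding(a)"]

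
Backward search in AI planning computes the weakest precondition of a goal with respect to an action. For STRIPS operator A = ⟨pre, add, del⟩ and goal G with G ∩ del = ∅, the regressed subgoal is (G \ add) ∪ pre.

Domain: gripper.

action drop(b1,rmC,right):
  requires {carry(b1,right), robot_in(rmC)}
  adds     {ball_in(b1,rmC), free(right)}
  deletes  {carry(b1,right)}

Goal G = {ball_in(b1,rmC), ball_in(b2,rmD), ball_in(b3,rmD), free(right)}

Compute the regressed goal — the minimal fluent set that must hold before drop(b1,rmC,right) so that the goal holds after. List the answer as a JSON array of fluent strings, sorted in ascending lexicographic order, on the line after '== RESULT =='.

Regress:
  G ∩ del = {}  (empty — regression defined)
  G \ add = {ball_in(b1,rmC), ball_in(b2,rmD), ball_in(b3,rmD), free(right)} \ {ball_in(b1,rmC), free(right)} = {ball_in(b2,rmD), ball_in(b3,rmD)}
  ∪ pre   = {ball_in(b2,rmD), ball_in(b3,rmD)} ∪ {carry(b1,right), robot_in(rmC)}
          = {ball_in(b2,rmD), ball_in(b3,rmD), carry(b1,right), robot_in(rmC)}

== RESULT ==
["ball_in(b2,rmD)", "ball_in(b3,rmD)", "carry(b1,right)", "robot_in(rmC)"]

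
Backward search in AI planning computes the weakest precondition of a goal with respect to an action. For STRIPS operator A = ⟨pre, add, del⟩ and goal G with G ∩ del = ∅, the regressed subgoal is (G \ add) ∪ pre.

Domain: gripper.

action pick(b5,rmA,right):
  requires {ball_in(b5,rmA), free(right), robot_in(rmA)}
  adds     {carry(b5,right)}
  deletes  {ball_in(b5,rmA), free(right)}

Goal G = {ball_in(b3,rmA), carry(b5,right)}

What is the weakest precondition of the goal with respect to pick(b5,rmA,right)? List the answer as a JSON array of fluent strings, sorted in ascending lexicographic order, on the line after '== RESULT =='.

Regress:
  G ∩ del = {}  (empty — regression defined)
  G \ add = {ball_in(b3,rmA), carry(b5,right)} \ {carry(b5,right)} = {ball_in(b3,rmA)}
  ∪ pre   = {ball_in(b3,rmA)} ∪ {ball_in(b5,rmA), free(right), robot_in(rmA)}
          = {ball_in(b3,rmA), ball_in(b5,rmA), free(right), robot_in(rmA)}

== RESULT ==
["ball_in(b3,rmA)", "ball_in(b5,rmA)", "free(right)", "robot_in(rmA)"]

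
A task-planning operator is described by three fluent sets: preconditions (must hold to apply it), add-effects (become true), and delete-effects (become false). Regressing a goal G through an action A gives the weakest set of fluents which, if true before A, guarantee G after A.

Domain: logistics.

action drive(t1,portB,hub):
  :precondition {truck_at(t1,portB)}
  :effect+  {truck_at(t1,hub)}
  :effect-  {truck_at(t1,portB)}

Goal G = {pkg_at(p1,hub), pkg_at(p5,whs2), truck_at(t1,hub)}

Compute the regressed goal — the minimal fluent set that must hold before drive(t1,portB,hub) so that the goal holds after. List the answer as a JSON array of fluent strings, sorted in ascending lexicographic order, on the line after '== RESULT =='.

Regress:
  G ∩ del = {}  (empty — regression defined)
  G \ add = {pkg_at(p1,hub), pkg_at(p5,whs2), truck_at(t1,hub)} \ {truck_at(t1,hub)} = {pkg_at(p1,hub), pkg_at(p5,whs2)}
  ∪ pre   = {pkg_at(p1,hub), pkg_at(p5,whs2)} ∪ {truck_at(t1,portB)}
          = {pkg_at(p1,hub), pkg_at(p5,whs2), truck_at(t1,portB)}

== RESULT ==
["pkg_at(p1,hub)", "pkg_at(p5,whs2)", "truck_at(t1,portB)"]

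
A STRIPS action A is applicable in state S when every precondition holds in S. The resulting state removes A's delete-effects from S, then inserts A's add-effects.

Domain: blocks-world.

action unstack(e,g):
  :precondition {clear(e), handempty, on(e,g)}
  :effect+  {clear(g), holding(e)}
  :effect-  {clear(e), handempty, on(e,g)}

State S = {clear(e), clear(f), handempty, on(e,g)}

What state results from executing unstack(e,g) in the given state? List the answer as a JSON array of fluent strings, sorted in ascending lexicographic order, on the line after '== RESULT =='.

Compute (S \ del) ∪ add:
  pre ⊆ S: {clear(e), handempty, on(e,g)} ⊆ S  — applicable
  S \ del = {clear(f)}
  ∪ add   = {clear(f), clear(g), holding(e)}

== RESULT ==
["clear(f)", "clear(g)", "holding(e)"]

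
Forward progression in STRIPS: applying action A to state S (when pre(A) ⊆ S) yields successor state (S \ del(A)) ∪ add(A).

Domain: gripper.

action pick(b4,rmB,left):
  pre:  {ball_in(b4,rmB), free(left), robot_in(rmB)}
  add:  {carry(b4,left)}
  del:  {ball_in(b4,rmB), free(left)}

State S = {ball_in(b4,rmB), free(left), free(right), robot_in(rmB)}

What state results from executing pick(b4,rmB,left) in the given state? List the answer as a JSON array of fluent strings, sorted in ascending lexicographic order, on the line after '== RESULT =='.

Progress:
  pre ⊆ S: {ball_in(b4,rmB), free(left), robot_in(rmB)} ⊆ S  — applicable
  S \ del = {free(right), robot_in(rmB)}
  ∪ add   = {carry(b4,left), free(right), robot_in(rmB)}

== RESULT ==
["carry(b4,left)", "free(right)", "robot_in(rmB)"]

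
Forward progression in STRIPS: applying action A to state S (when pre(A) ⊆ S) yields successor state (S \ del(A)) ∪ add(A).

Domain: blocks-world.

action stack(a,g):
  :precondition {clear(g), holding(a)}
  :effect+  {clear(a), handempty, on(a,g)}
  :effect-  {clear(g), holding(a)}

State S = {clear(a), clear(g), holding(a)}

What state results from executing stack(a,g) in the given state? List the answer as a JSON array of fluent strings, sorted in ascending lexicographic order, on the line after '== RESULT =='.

Progress:
  pre ⊆ S: {clear(g), holding(a)} ⊆ S  — applicable
  S \ del = {clear(a)}
  ∪ add   = {clear(a), handempty, on(a,g)}

== RESULT ==
["clear(a)", "handempty", "on(a,g)"]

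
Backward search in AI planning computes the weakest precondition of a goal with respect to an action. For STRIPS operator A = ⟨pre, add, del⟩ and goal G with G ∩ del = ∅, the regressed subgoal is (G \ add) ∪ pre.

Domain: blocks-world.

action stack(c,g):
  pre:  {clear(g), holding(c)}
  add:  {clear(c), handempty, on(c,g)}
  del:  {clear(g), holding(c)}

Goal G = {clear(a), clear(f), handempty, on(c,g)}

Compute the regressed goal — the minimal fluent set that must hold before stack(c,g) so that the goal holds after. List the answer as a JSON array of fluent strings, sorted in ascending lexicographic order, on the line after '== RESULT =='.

Compute (G \ add) ∪ pre:
  G ∩ del = {}  (empty — regression defined)
  G \ add = {clear(a), clear(f), handempty, on(c,g)} \ {clear(c), handempty, on(c,g)} = {clear(a), clear(f)}
  ∪ pre   = {clear(a), clear(f)} ∪ {clear(g), holding(c)}
          = {clear(a), clear(f), clear(g), holding(c)}

== RESULT ==
["clear(a)", "clear(f)", "clear(g)", "holding(c)"]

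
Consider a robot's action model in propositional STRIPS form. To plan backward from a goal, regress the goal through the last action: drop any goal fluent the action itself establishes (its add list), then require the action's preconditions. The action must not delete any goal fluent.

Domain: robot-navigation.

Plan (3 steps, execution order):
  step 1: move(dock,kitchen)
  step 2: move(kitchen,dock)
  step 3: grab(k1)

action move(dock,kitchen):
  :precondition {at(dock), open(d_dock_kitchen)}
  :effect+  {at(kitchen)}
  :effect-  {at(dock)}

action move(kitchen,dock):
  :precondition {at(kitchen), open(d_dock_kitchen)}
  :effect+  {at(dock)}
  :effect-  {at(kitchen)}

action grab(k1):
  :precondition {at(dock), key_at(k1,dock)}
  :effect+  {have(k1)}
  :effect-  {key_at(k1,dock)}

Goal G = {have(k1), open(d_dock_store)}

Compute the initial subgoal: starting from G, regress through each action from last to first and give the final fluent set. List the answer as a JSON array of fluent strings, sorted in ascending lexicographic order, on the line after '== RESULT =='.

Regress step by step:
  through step 3 (grab(k1)): drop {have(k1)}, keep {open(d_dock_store)}, require {at(dock), key_at(k1,dock)}
    → {at(dock), key_at(k1,dock), open(d_dock_store)}
  through step 2 (move(kitchen,dock)): drop {at(dock)}, keep {key_at(k1,dock), open(d_dock_store)}, require {at(kitchen), open(d_dock_kitchen)}
    → {at(kitchen), key_at(k1,dock), open(d_dock_kitchen), open(d_dock_store)}
  through step 1 (move(dock,kitchen)): drop {at(kitchen)}, keep {key_at(k1,dock), open(d_dock_kitchen), open(d_dock_store)}, require {at(dock), open(d_dock_kitchen)}
    → {at(dock), key_at(k1,dock), open(d_dock_kitchen), open(d_dock_store)}

== RESULT ==
["at(dock)", "key_at(k1,dock)", "open(d_dock_kitchen)", "open(d_dock_store)"]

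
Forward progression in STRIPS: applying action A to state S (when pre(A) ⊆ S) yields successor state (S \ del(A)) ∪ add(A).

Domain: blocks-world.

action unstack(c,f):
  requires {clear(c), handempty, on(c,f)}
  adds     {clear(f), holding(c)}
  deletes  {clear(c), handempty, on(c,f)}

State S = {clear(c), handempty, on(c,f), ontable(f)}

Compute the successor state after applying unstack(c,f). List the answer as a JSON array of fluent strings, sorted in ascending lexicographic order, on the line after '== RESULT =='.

Compute (S \ del) ∪ add:
  pre ⊆ S: {clear(c), handempty, on(c,f)} ⊆ S  — applicable
  S \ del = {ontable(f)}
  ∪ add   = {clear(f), holding(c), ontable(f)}

== RESULT ==
["clear(f)", "holding(c)", "ontable(f)"]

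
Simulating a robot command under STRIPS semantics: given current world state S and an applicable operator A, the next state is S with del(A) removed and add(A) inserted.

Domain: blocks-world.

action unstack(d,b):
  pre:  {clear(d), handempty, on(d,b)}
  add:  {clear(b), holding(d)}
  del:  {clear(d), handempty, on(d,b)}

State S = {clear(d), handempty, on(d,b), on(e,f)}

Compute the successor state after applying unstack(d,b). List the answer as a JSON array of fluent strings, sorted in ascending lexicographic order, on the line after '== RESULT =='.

Progress:
  pre ⊆ S: {clear(d), handempty, on(d,b)} ⊆ S  — applicable
  S \ del = {on(e,f)}
  ∪ add   = {clear(b), holding(d), on(e,f)}

== RESULT ==
["clear(b)", "holding(d)", "on(e,f)"]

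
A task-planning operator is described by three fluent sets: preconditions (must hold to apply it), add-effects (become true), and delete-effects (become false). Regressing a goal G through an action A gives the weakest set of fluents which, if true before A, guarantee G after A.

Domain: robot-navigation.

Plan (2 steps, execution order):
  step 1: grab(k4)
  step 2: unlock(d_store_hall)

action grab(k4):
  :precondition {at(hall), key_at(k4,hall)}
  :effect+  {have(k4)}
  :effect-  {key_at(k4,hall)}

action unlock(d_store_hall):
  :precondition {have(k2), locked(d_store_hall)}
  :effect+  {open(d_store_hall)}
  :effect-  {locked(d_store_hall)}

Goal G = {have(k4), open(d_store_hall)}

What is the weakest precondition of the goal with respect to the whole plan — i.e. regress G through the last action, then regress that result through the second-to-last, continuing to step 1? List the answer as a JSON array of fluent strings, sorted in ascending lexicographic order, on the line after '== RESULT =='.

Work backward from the goal:
  through step 2 (unlock(d_store_hall)): drop {open(d_store_hall)}, keep {have(k4)}, require {have(k2), locked(d_store_hall)}
    → {have(k2), have(k4), locked(d_store_hall)}
  through step 1 (grab(k4)): drop {have(k4)}, keep {have(k2), locked(d_store_hall)}, require {at(hall), key_at(k4,hall)}
    → {at(hall), have(k2), key_at(k4,hall), locked(d_store_hall)}

== RESULT ==
["at(hall)", "have(k2)", "key_at(k4,hall)", "locked(d_store_hall)"]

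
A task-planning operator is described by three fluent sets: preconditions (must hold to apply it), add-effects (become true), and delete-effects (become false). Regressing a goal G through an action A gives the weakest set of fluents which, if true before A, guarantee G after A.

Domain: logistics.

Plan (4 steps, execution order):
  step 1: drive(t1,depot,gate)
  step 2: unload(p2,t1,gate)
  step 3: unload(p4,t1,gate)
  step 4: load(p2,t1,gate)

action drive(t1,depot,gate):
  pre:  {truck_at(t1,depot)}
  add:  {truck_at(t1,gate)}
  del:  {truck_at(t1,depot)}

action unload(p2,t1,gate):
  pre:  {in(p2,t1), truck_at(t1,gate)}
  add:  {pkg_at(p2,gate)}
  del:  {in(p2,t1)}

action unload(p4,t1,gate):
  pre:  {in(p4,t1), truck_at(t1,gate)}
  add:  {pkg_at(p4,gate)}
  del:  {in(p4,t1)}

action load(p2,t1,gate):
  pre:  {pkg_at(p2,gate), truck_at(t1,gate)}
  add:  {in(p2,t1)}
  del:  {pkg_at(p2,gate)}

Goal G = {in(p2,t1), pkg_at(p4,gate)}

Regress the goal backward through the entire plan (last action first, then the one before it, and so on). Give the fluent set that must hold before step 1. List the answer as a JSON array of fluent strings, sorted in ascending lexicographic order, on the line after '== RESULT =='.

Work backward from the goal:
  through step 4 (load(p2,t1,gate)): drop {in(p2,t1)}, keep {pkg_at(p4,gate)}, require {pkg_at(p2,gate), truck_at(t1,gate)}
    → {pkg_at(p2,gate), pkg_at(p4,gate), truck_at(t1,gate)}
  through step 3 (unload(p4,t1,gate)): drop {pkg_at(p4,gate)}, keep {pkg_at(p2,gate), truck_at(t1,gate)}, require {in(p4,t1), truck_at(t1,gate)}
    → {in(p4,t1), pkg_at(p2,gate), truck_at(t1,gate)}
  through step 2 (unload(p2,t1,gate)): drop {pkg_at(p2,gate)}, keep {in(p4,t1), truck_at(t1,gate)}, require {in(p2,t1), truck_at(t1,gate)}
    → {in(p2,t1), in(p4,t1), truck_at(t1,gate)}
  through step 1 (drive(t1,depot,gate)): drop {truck_at(t1,gate)}, keep {in(p2,t1), in(p4,t1)}, require {truck_at(t1,depot)}
    → {in(p2,t1), in(p4,t1), truck_at(t1,depot)}

== RESULT ==
["in(p2,t1)", "in(p4,t1)", "truck_at(t1,depot)"]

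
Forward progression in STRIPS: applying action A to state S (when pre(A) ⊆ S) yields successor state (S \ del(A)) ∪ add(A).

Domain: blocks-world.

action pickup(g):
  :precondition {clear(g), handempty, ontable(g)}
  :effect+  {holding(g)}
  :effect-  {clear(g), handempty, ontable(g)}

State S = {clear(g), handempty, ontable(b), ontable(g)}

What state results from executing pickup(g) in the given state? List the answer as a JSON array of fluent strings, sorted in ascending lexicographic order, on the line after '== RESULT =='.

Progress:
  pre ⊆ S: {clear(g), handempty, ontable(g)} ⊆ S  — applicable
  S \ del = {ontable(b)}
  ∪ add   = {holding(g), ontable(b)}

== RESULT ==
["holding(g)", "ontable(b)"]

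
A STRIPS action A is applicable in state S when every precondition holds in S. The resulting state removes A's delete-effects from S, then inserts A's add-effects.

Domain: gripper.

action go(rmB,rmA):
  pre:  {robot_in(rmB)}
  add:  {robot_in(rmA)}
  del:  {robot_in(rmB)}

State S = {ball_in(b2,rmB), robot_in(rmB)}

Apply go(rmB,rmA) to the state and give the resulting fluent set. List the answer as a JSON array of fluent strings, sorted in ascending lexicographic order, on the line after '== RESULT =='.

Compute (S \ del) ∪ add:
  pre ⊆ S: {robot_in(rmB)} ⊆ S  — applicable
  S \ del = {ball_in(b2,rmB)}
  ∪ add   = {ball_in(b2,rmB), robot_in(rmA)}

== RESULT ==
["ball_in(b2,rmB)", "robot_in(rmA)"]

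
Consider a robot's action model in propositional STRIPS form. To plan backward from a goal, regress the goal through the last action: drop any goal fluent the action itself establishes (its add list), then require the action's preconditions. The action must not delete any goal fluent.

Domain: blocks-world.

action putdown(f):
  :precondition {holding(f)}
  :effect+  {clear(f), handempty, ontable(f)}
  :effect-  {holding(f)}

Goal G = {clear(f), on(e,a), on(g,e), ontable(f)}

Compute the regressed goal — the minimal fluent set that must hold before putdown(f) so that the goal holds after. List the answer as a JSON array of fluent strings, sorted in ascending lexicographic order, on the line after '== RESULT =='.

Compute (G \ add) ∪ pre:
  G ∩ del = {}  (empty — regression defined)
  G \ add = {clear(f), on(e,a), on(g,e), ontable(f)} \ {clear(f), handempty, ontable(f)} = {on(e,a), on(g,e)}
  ∪ pre   = {on(e,a), on(g,e)} ∪ {holding(f)}
          = {holding(f), on(e,a), on(g,e)}

== RESULT ==
["holding(f)", "on(e,a)", "on(g,e)"]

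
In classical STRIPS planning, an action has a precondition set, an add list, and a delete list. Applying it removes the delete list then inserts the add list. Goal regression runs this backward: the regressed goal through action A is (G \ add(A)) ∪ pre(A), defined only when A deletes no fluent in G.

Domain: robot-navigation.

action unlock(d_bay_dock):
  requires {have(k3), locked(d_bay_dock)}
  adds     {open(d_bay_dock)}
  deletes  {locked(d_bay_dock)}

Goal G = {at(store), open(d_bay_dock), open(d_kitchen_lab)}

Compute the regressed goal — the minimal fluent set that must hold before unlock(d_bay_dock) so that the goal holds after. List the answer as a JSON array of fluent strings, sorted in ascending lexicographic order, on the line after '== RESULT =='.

Compute (G \ add) ∪ pre:
  G ∩ del = {}  (empty — regression defined)
  G \ add = {at(store), open(d_bay_dock), open(d_kitchen_lab)} \ {open(d_bay_dock)} = {at(store), open(d_kitchen_lab)}
  ∪ pre   = {at(store), open(d_kitchen_lab)} ∪ {have(k3), locked(d_bay_dock)}
          = {at(store), have(k3), locked(d_bay_dock), open(d_kitchen_lab)}

== RESULT ==
["at(store)", "have(k3)", "locked(d_bay_dock)", "open(d_kitchen_lab)"]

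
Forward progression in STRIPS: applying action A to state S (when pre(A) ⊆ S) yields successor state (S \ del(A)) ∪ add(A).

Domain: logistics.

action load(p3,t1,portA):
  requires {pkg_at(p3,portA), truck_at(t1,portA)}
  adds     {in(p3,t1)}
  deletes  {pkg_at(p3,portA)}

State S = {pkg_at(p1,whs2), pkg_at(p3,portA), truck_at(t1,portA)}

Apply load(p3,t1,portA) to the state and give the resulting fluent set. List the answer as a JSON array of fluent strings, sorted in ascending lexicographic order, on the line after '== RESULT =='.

Progress:
  pre ⊆ S: {pkg_at(p3,portA), truck_at(t1,portA)} ⊆ S  — applicable
  S \ del = {pkg_at(p1,whs2), truck_at(t1,portA)}
  ∪ add   = {in(p3,t1), pkg_at(p1,whs2), truck_at(t1,portA)}

== RESULT ==
["in(p3,t1)", "pkg_at(p1,whs2)", "truck_at(t1,portA)"]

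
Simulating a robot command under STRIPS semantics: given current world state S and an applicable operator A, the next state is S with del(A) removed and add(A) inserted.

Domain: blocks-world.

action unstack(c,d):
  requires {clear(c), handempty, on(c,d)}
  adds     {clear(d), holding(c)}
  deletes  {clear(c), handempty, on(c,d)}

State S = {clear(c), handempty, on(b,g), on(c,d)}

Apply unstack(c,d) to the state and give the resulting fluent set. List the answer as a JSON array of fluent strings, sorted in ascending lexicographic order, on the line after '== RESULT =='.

Compute (S \ del) ∪ add:
  pre ⊆ S: {clear(c), handempty, on(c,d)} ⊆ S  — applicable
  S \ del = {on(b,g)}
  ∪ add   = {clear(d), holding(c), on(b,g)}

== RESULT ==
["clear(d)", "holding(c)", "on(b,g)"]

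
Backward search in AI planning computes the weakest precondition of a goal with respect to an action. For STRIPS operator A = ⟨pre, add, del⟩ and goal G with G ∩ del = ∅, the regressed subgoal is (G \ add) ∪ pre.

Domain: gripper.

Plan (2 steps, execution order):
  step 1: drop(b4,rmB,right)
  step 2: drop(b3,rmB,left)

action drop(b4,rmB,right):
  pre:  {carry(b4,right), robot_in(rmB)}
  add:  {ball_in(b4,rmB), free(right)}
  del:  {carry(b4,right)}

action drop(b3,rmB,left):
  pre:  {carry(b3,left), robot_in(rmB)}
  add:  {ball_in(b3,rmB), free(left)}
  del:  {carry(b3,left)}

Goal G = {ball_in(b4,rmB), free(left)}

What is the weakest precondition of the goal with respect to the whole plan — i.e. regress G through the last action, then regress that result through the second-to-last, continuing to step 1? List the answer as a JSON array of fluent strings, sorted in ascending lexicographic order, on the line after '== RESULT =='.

Regress step by step:
  through step 2 (drop(b3,rmB,left)): drop {free(left)}, keep {ball_in(b4,rmB)}, require {carry(b3,left), robot_in(rmB)}
    → {ball_in(b4,rmB), carry(b3,left), robot_in(rmB)}
  through step 1 (drop(b4,rmB,right)): drop {ball_in(b4,rmB)}, keep {carry(b3,left), robot_in(rmB)}, require {carry(b4,right), robot_in(rmB)}
    → {carry(b3,left), carry(b4,right), robot_in(rmB)}

== RESULT ==
["carry(b3,left)", "carry(b4,right)", "robot_in(rmB)"]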